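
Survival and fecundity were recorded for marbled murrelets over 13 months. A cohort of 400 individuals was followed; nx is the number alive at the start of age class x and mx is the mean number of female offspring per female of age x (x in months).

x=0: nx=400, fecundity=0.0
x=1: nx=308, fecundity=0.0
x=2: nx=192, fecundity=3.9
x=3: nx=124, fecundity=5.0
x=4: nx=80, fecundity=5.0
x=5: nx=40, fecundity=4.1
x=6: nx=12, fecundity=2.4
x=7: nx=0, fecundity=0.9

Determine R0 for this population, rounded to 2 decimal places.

lx = nx/n0 = nx/400: 1, 0.77, 0.48, 0.31, 0.2, 0.1, 0.03, 0
lx·mx by age: 0, 0, 1.872, 1.55, 1, 0.41, 0.072, 0
R0 = Σ lx·mx = 4.904 → 4.90

4.90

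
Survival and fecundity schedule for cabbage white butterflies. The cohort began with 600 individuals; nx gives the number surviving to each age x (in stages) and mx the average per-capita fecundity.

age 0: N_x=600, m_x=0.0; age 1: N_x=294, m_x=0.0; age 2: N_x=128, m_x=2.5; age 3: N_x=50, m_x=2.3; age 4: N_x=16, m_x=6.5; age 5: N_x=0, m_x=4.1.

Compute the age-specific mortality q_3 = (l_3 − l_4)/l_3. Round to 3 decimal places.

0.680

lx = nx/n0 = nx/600: 1, 0.49, 0.21333…, 0.08333…, 0.02667…, 0
q_3 = (l_3 − l_4) / l_3 = (0.083333… − 0.026667…) / 0.083333…
     = 0.056667… / 0.083333… = 0.68… → 0.680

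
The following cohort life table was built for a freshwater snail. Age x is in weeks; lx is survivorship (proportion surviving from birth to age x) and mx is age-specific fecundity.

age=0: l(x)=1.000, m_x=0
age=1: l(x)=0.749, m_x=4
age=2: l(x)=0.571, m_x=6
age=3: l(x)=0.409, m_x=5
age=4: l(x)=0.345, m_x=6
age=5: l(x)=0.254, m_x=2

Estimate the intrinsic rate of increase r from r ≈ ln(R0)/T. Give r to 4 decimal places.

0.9898

R0 = Σ lx·mx = 0 + 2.996 + 3.426 + 2.045 + 2.07 + 0.508 = 11.045
Σ x·lx·mx = 26.803; T = 26.803/11.045 = 2.42671…
r ≈ ln(R0)/T = ln(11.045)/2.42671… = 0.989809… → 0.9898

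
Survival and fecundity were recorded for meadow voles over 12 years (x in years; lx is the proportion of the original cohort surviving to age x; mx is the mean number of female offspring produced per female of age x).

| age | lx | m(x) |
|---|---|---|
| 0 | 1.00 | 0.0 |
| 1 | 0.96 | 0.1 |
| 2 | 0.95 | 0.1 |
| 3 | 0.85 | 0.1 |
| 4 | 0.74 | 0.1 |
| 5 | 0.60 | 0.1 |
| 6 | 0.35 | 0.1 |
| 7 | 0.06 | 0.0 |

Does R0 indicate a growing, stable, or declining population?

R0 = Σ lx·mx = 0 + 0.096 + 0.095 + 0.085 + 0.074 + 0.06 + 0.035 + 0 = 0.445
R0 < 1, so the population is declining.

declining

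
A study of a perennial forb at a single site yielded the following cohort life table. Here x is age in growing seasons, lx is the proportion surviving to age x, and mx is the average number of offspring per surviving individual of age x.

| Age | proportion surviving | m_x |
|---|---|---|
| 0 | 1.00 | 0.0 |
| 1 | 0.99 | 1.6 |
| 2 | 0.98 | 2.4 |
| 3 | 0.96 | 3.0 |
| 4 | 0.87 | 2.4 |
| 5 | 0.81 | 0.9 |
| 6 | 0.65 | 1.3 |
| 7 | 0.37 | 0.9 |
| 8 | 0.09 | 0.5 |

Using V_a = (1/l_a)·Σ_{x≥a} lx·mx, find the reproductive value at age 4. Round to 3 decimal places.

4.644

lx·mx for x ≥ 4: 2.088, 0.729, 0.845, 0.333, 0.045 → sum = 4.04
V_4 = 4.04 / l_4 = 4.04 / 0.87 = 4.643678… → 4.644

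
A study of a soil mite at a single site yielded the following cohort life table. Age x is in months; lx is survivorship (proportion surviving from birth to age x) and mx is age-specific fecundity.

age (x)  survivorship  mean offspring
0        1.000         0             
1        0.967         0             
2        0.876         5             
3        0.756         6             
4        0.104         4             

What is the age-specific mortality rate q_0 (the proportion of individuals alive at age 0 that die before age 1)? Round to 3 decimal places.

0.033

q_0 = (l_0 − l_1) / l_0 = (1 − 0.967) / 1
     = 0.033 / 1 = 0.033 → 0.033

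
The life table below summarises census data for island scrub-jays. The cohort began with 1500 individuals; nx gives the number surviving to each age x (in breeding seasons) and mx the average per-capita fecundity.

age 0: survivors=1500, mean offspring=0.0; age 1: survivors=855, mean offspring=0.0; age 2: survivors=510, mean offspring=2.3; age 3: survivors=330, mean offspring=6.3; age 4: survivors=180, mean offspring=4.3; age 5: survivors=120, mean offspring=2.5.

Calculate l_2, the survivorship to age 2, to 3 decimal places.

l_2 = n_2/n_0 = 510/1500 = 0.34 → 0.340

0.340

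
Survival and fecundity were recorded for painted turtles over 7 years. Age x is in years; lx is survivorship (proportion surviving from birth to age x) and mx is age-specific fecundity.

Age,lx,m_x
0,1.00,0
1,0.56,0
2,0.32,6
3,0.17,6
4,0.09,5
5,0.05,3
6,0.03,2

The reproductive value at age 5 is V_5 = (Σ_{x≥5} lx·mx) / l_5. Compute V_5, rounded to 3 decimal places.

4.200

lx·mx for x ≥ 5: 0.15, 0.06 → sum = 0.21
V_5 = 0.21 / l_5 = 0.21 / 0.05 = 4.2 → 4.200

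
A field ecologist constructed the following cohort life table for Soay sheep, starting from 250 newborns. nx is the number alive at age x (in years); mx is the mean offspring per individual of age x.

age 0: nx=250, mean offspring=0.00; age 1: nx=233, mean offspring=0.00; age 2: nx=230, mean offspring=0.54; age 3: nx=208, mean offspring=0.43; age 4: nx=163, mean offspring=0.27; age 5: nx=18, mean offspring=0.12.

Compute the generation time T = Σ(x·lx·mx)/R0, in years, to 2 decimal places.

2.71

lx = nx/n0 = nx/250: 1, 0.932, 0.92, 0.832, 0.652, 0.072
lx·mx: 0, 0, 0.4968, 0.35776, 0.17604, 0.00864 → R0 = 1.03924
x·lx·mx: 0, 0, 0.9936, 1.07328, 0.70416, 0.0432 → Σ = 2.81424
T = 2.81424 / 1.03924 = 2.707979… → 2.71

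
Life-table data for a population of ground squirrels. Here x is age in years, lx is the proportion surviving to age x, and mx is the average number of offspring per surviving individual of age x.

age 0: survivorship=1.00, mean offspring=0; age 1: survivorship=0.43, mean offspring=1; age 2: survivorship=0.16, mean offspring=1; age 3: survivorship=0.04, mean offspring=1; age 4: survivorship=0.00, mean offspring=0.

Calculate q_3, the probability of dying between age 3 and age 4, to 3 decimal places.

q_3 = (l_3 − l_4) / l_3 = (0.04 − 0) / 0.04
     = 0.04 / 0.04 = 1 → 1.000

1.000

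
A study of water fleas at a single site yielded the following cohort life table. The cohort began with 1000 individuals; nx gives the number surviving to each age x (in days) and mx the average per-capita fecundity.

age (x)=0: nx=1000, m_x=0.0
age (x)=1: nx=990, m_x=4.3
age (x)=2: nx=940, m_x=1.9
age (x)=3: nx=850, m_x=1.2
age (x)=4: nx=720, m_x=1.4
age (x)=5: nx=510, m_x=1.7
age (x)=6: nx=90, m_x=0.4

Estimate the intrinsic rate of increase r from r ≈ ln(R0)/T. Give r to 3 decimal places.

lx = nx/n0 = nx/1000: 1, 0.99, 0.94, 0.85, 0.72, 0.51, 0.09
R0 = Σ lx·mx = 0 + 4.257 + 1.786 + 1.02 + 1.008 + 0.867 + 0.036 = 8.974
Σ x·lx·mx = 19.472; T = 19.472/8.974 = 2.16982…
r ≈ ln(R0)/T = ln(8.974)/2.16982… = 1.01129… → 1.011

1.011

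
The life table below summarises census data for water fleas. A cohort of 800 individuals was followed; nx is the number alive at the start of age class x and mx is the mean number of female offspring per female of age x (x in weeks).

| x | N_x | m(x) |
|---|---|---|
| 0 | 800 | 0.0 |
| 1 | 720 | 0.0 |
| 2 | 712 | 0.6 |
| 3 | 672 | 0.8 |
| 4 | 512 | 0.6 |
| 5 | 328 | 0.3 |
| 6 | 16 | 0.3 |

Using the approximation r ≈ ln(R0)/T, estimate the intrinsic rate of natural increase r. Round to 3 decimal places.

0.177

lx = nx/n0 = nx/800: 1, 0.9, 0.89, 0.84, 0.64, 0.41, 0.02
R0 = Σ lx·mx = 0 + 0 + 0.534 + 0.672 + 0.384 + 0.123 + 0.006 = 1.719
Σ x·lx·mx = 5.271; T = 5.271/1.719 = 3.06632…
r ≈ ln(R0)/T = ln(1.719)/3.06632… = 0.17668… → 0.177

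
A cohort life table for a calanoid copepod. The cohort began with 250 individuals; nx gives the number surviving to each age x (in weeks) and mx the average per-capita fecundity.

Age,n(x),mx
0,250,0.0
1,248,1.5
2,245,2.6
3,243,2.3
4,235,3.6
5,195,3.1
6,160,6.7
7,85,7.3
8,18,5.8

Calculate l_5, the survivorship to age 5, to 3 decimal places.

0.780

l_5 = n_5/n_0 = 195/250 = 0.78 → 0.780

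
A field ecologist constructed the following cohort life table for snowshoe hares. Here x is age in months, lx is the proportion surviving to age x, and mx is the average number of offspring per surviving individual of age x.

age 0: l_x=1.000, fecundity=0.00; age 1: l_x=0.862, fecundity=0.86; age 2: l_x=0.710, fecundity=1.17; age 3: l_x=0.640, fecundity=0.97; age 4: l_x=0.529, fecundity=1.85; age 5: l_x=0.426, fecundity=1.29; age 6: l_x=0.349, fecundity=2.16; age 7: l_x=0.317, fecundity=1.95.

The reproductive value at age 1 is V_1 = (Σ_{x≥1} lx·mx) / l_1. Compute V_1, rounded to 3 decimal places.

5.908

lx·mx for x ≥ 1: 0.74132, 0.8307, 0.6208, 0.97865, 0.54954, 0.75384, 0.61815 → sum = 5.093
V_1 = 5.093 / l_1 = 5.093 / 0.862 = 5.908353… → 5.908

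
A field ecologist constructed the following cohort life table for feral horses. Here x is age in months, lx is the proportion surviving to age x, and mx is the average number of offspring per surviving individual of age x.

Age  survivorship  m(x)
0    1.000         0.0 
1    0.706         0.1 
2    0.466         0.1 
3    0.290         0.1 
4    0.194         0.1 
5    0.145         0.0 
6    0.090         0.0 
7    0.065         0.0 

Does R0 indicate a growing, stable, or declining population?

declining

R0 = Σ lx·mx = 0 + 0.0706 + 0.0466 + 0.029 + 0.0194 + 0 + 0 + 0 = 0.1656
R0 < 1, so the population is declining.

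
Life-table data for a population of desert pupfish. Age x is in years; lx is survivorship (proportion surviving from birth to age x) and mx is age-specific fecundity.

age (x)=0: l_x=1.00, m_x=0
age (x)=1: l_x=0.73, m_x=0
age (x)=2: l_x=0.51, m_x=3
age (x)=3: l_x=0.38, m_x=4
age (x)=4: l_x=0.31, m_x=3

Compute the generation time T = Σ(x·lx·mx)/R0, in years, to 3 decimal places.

lx·mx: 0, 0, 1.53, 1.52, 0.93 → R0 = 3.98
x·lx·mx: 0, 0, 3.06, 4.56, 3.72 → Σ = 11.34
T = 11.34 / 3.98 = 2.849246… → 2.849

2.849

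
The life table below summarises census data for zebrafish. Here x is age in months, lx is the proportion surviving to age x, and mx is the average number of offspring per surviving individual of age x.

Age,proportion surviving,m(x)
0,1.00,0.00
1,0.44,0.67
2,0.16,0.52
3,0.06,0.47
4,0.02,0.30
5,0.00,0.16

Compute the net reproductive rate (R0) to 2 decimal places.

0.41

lx·mx by age: 0, 0.2948, 0.0832, 0.0282, 0.006, 0
R0 = Σ lx·mx = 0.4122 → 0.41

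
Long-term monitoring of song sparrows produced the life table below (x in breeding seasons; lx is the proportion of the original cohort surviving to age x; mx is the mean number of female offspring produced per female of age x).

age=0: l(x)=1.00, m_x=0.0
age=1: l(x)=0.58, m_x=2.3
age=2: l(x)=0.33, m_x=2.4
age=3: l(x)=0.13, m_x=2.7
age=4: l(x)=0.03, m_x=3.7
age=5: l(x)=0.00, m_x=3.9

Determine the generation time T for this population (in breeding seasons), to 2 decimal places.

lx·mx: 0, 1.334, 0.792, 0.351, 0.111, 0 → R0 = 2.588
x·lx·mx: 0, 1.334, 1.584, 1.053, 0.444, 0 → Σ = 4.415
T = 4.415 / 2.588 = 1.705951… → 1.71

1.71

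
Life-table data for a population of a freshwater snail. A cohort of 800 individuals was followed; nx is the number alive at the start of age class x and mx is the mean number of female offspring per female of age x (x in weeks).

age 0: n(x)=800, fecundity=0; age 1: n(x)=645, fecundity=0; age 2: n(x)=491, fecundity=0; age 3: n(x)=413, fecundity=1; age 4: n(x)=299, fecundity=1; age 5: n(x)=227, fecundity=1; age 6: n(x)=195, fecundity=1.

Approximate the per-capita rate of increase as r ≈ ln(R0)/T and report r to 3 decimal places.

lx = nx/n0 = nx/800: 1, 0.80625, 0.61375, 0.51625, 0.37375, 0.28375, 0.24375
R0 = Σ lx·mx = 0 + 0 + 0 + 0.51625 + 0.37375 + 0.28375 + 0.24375 = 1.4175
Σ x·lx·mx = 5.925; T = 5.925/1.4175 = 4.17989…
r ≈ ln(R0)/T = ln(1.4175)/4.17989… = 0.08347… → 0.083

0.083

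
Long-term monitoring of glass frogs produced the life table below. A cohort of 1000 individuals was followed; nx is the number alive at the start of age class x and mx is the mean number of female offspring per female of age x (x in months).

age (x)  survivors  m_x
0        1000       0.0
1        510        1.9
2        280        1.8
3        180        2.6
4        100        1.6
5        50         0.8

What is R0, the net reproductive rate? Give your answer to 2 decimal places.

2.14

lx = nx/n0 = nx/1000: 1, 0.51, 0.28, 0.18, 0.1, 0.05
lx·mx by age: 0, 0.969, 0.504, 0.468, 0.16, 0.04
R0 = Σ lx·mx = 2.141 → 2.14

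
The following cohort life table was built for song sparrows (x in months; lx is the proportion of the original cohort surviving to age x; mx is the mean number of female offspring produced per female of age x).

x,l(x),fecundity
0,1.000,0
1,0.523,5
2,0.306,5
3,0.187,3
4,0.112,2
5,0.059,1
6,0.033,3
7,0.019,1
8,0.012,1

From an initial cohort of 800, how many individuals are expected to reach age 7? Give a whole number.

Expected survivors = N0 · l_7 = 800 × 0.019 = 15.2 → 15

15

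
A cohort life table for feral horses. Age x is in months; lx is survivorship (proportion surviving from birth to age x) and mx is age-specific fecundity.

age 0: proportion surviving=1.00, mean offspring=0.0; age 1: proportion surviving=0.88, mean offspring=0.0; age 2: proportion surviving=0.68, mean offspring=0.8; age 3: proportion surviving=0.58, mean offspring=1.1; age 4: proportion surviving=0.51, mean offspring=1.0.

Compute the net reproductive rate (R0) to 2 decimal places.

lx·mx by age: 0, 0, 0.544, 0.638, 0.51
R0 = Σ lx·mx = 1.692 → 1.69

1.69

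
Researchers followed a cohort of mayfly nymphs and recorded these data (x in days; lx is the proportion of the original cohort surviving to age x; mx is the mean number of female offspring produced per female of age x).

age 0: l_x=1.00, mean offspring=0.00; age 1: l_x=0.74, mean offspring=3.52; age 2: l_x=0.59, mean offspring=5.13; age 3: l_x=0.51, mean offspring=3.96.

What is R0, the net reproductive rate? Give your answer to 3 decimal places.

lx·mx by age: 0, 2.6048, 3.0267, 2.0196
R0 = Σ lx·mx = 7.6511 → 7.651

7.651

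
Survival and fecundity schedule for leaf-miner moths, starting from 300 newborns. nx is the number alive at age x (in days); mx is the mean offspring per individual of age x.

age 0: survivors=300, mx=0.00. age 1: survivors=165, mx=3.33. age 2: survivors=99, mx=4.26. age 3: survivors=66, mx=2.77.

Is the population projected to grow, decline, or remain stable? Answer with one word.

lx = nx/n0 = nx/300: 1, 0.55, 0.33, 0.22
R0 = Σ lx·mx = 0 + 1.8315 + 1.4058 + 0.6094 = 3.8467
R0 > 1, so the population is growing.

growing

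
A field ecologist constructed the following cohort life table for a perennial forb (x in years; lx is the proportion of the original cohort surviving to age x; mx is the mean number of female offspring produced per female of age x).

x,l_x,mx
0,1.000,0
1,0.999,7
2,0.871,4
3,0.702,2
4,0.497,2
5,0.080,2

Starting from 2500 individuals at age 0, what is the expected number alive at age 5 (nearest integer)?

200

Expected survivors = N0 · l_5 = 2500 × 0.080 = 200 → 200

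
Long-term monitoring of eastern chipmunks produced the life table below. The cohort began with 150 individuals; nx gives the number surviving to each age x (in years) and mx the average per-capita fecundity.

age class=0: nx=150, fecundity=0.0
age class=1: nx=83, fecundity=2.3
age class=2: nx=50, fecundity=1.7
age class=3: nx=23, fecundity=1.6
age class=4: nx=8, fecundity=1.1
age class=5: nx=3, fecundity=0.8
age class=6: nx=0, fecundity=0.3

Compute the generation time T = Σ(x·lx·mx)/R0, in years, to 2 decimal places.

lx = nx/n0 = nx/150: 1, 0.55333…, 0.33333…, 0.15333…, 0.05333…, 0.02, 0
lx·mx: 0, 1.272667…, 0.566667…, 0.245333…, 0.058667…, 0.016, 0 → R0 = 2.159333…
x·lx·mx: 0, 1.272667…, 1.133333…, 0.736…, 0.234667…, 0.08, 0 → Σ = 3.456667…
T = 3.456667… / 2.159333… = 1.600803… → 1.60

1.60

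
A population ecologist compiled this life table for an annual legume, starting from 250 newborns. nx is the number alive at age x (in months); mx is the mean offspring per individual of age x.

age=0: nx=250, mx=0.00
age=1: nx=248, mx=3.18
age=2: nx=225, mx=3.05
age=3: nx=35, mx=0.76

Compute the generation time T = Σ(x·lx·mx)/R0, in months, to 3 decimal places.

lx = nx/n0 = nx/250: 1, 0.992, 0.9, 0.14
lx·mx: 0, 3.15456, 2.745, 0.1064 → R0 = 6.00596
x·lx·mx: 0, 3.15456, 5.49, 0.3192 → Σ = 8.96376
T = 8.96376 / 6.00596 = 1.492477… → 1.492

1.492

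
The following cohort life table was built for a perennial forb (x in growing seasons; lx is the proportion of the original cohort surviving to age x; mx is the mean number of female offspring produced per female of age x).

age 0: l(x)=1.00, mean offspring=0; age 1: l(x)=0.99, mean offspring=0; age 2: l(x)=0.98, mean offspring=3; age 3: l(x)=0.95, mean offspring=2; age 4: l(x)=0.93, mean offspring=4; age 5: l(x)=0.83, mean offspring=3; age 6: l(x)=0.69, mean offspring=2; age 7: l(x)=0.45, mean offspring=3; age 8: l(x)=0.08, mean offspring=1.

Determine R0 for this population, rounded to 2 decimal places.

lx·mx by age: 0, 0, 2.94, 1.9, 3.72, 2.49, 1.38, 1.35, 0.08
R0 = Σ lx·mx = 13.86 → 13.86

13.86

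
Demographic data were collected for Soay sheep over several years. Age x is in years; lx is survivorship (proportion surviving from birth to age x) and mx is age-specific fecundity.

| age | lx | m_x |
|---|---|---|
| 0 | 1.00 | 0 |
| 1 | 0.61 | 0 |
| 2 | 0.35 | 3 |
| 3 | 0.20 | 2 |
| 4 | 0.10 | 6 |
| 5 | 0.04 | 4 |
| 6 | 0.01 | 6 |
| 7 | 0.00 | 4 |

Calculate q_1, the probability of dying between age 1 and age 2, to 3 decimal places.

q_1 = (l_1 − l_2) / l_1 = (0.61 − 0.35) / 0.61
     = 0.26 / 0.61 = 0.42623… → 0.426

0.426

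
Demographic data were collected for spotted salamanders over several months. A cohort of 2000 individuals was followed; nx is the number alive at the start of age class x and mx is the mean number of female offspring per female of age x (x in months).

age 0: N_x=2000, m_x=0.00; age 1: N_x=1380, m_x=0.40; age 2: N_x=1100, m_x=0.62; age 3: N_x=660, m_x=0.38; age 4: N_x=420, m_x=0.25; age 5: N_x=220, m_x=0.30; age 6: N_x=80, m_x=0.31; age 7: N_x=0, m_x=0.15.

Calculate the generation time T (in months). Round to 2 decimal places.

lx = nx/n0 = nx/2000: 1, 0.69, 0.55, 0.33, 0.21, 0.11, 0.04, 0
lx·mx: 0, 0.276, 0.341, 0.1254, 0.0525, 0.033, 0.0124, 0 → R0 = 0.8403
x·lx·mx: 0, 0.276, 0.682, 0.3762, 0.21, 0.165, 0.0744, 0 → Σ = 1.7836
T = 1.7836 / 0.8403 = 2.122575… → 2.12

2.12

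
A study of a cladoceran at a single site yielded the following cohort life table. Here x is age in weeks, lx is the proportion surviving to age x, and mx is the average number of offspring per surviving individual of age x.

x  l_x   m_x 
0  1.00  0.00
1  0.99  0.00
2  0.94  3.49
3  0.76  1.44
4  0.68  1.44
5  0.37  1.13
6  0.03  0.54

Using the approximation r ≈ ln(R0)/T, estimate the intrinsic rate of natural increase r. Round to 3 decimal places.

0.637

R0 = Σ lx·mx = 0 + 0 + 3.2806 + 1.0944 + 0.9792 + 0.4181 + 0.0162 = 5.7885
Σ x·lx·mx = 15.9489; T = 15.9489/5.7885 = 2.75527…
r ≈ ln(R0)/T = ln(5.7885)/2.75527… = 0.63728… → 0.637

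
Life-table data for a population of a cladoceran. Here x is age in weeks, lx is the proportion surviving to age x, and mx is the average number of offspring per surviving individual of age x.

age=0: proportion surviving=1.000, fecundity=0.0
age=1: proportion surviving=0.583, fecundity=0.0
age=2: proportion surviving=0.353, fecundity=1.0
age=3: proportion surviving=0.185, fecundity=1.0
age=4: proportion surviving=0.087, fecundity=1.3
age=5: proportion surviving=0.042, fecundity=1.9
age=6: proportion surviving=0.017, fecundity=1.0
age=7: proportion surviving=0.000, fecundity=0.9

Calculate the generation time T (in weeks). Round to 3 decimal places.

lx·mx: 0, 0, 0.353, 0.185, 0.1131, 0.0798, 0.017, 0 → R0 = 0.7479
x·lx·mx: 0, 0, 0.706, 0.555, 0.4524, 0.399, 0.102, 0 → Σ = 2.2144
T = 2.2144 / 0.7479 = 2.960824… → 2.961

2.961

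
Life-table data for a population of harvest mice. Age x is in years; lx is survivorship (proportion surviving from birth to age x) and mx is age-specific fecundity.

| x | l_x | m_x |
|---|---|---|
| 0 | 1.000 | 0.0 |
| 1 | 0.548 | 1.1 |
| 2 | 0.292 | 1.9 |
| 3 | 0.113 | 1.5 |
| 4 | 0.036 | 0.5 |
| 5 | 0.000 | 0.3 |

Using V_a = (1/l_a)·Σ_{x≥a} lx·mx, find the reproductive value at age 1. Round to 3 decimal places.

2.455

lx·mx for x ≥ 1: 0.6028, 0.5548, 0.1695, 0.018, 0 → sum = 1.3451
V_1 = 1.3451 / l_1 = 1.3451 / 0.548 = 2.454562… → 2.455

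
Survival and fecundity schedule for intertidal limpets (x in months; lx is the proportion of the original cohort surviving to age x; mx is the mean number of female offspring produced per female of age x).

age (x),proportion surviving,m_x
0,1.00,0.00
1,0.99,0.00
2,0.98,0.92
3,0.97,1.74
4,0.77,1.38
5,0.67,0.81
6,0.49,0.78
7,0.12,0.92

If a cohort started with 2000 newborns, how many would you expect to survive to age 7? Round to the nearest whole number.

240

Expected survivors = N0 · l_7 = 2000 × 0.12 = 240 → 240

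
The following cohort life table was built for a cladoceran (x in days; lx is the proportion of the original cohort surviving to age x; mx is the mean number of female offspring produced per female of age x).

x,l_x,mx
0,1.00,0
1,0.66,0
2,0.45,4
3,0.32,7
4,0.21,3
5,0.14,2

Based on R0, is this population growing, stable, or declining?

growing

R0 = Σ lx·mx = 0 + 0 + 1.8 + 2.24 + 0.63 + 0.28 = 4.95
R0 > 1, so the population is growing.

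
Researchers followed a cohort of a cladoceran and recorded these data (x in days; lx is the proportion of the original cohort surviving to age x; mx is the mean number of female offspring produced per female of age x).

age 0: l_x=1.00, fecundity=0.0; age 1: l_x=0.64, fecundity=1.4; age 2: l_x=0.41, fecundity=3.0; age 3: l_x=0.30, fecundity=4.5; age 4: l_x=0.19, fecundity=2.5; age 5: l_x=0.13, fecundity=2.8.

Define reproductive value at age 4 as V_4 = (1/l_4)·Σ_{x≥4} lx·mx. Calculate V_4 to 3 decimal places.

lx·mx for x ≥ 4: 0.475, 0.364 → sum = 0.839
V_4 = 0.839 / l_4 = 0.839 / 0.19 = 4.415789… → 4.416

4.416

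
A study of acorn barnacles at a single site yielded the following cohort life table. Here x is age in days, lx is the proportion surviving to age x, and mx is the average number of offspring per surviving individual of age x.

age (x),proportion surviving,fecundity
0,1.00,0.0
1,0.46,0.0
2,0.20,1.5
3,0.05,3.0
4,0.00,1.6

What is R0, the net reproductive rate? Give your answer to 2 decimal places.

0.45

lx·mx by age: 0, 0, 0.3, 0.15, 0
R0 = Σ lx·mx = 0.45 → 0.45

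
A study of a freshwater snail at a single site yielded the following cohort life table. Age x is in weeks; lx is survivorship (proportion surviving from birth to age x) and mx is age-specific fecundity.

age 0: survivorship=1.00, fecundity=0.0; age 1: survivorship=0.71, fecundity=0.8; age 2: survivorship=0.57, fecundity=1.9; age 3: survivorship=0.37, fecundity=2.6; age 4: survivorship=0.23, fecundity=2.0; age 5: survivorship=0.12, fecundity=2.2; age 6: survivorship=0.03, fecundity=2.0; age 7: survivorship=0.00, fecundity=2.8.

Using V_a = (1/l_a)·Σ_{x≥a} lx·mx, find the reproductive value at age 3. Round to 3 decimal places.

4.719

lx·mx for x ≥ 3: 0.962, 0.46, 0.264, 0.06, 0 → sum = 1.746
V_3 = 1.746 / l_3 = 1.746 / 0.37 = 4.718919… → 4.719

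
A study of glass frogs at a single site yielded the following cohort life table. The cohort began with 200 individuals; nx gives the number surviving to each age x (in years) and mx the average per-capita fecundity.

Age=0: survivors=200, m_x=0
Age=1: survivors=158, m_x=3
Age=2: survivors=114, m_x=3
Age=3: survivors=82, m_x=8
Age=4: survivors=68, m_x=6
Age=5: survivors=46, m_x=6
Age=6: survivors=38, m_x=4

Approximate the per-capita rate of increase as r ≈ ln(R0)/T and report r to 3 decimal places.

lx = nx/n0 = nx/200: 1, 0.79, 0.57, 0.41, 0.34, 0.23, 0.19
R0 = Σ lx·mx = 0 + 2.37 + 1.71 + 3.28 + 2.04 + 1.38 + 0.76 = 11.54
Σ x·lx·mx = 35.25; T = 35.25/11.54 = 3.05459…
r ≈ ln(R0)/T = ln(11.54)/3.05459… = 0.8007… → 0.801

0.801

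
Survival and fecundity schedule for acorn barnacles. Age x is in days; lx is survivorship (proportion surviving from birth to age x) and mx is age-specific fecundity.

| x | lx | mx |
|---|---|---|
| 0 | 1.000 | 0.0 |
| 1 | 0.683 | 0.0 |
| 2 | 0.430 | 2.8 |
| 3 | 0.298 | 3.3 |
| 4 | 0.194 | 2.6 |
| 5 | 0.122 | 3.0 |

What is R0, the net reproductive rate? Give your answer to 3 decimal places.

3.058

lx·mx by age: 0, 0, 1.204, 0.9834, 0.5044, 0.366
R0 = Σ lx·mx = 3.0578 → 3.058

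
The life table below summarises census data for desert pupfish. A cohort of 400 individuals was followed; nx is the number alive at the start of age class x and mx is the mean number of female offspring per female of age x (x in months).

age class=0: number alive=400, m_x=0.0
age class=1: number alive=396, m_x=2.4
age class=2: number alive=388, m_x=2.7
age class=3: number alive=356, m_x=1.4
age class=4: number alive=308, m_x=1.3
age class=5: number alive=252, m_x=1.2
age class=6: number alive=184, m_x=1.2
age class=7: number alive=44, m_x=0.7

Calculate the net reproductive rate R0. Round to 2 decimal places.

lx = nx/n0 = nx/400: 1, 0.99, 0.97, 0.89, 0.77, 0.63, 0.46, 0.11
lx·mx by age: 0, 2.376, 2.619, 1.246, 1.001, 0.756, 0.552, 0.077
R0 = Σ lx·mx = 8.627 → 8.63

8.63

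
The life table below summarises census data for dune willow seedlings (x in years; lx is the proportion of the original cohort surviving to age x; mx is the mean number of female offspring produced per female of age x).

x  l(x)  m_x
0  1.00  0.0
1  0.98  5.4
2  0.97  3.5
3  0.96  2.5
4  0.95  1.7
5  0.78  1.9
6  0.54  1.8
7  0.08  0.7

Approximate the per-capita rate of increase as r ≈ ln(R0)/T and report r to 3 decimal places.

1.052

R0 = Σ lx·mx = 0 + 5.292 + 3.395 + 2.4 + 1.615 + 1.482 + 0.972 + 0.056 = 15.212
Σ x·lx·mx = 39.376; T = 39.376/15.212 = 2.58848…
r ≈ ln(R0)/T = ln(15.212)/2.58848… = 1.05161… → 1.052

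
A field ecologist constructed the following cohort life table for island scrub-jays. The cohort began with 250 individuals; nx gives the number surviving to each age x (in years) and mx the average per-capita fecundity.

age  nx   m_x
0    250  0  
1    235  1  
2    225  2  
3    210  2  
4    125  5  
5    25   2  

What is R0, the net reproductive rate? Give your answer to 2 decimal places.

lx = nx/n0 = nx/250: 1, 0.94, 0.9, 0.84, 0.5, 0.1
lx·mx by age: 0, 0.94, 1.8, 1.68, 2.5, 0.2
R0 = Σ lx·mx = 7.12 → 7.12

7.12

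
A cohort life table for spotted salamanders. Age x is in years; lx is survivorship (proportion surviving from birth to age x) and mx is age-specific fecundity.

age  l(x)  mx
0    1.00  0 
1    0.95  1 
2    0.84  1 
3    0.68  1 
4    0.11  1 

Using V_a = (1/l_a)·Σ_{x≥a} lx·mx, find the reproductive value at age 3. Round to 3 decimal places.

lx·mx for x ≥ 3: 0.68, 0.11 → sum = 0.79
V_3 = 0.79 / l_3 = 0.79 / 0.68 = 1.161765… → 1.162

1.162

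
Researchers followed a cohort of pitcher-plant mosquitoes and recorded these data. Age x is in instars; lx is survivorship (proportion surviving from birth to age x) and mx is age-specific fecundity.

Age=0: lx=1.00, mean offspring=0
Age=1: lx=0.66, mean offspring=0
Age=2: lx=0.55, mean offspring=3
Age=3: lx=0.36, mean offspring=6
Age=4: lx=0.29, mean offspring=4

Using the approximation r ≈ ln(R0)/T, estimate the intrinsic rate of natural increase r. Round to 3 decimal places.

0.553

R0 = Σ lx·mx = 0 + 0 + 1.65 + 2.16 + 1.16 = 4.97
Σ x·lx·mx = 14.42; T = 14.42/4.97 = 2.90141…
r ≈ ln(R0)/T = ln(4.97)/2.90141… = 0.55263… → 0.553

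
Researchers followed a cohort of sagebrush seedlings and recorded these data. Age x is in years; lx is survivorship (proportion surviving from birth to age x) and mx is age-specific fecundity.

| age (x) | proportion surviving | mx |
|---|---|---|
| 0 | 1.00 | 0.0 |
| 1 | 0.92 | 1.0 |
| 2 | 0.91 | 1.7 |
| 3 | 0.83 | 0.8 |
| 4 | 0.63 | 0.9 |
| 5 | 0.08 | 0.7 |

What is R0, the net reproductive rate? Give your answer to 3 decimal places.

lx·mx by age: 0, 0.92, 1.547, 0.664, 0.567, 0.056
R0 = Σ lx·mx = 3.754 → 3.754

3.754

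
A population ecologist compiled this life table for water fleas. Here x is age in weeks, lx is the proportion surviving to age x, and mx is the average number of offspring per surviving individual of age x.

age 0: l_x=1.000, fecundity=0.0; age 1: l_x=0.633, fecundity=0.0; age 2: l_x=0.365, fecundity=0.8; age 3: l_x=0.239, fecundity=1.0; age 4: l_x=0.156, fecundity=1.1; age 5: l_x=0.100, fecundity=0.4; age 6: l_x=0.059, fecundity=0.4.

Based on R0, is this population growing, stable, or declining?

declining

R0 = Σ lx·mx = 0 + 0 + 0.292 + 0.239 + 0.1716 + 0.04 + 0.0236 = 0.7662
R0 < 1, so the population is declining.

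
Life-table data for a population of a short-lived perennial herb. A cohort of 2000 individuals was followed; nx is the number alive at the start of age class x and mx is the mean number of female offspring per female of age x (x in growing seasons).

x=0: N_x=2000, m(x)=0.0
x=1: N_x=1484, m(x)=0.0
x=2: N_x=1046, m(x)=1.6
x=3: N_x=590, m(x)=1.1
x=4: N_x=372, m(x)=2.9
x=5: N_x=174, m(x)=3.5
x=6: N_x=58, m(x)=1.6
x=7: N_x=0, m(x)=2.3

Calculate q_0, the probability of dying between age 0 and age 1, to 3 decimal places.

lx = nx/n0 = nx/2000: 1, 0.742, 0.523, 0.295, 0.186, 0.087, 0.029, 0
q_0 = (l_0 − l_1) / l_0 = (1 − 0.742) / 1
     = 0.258 / 1 = 0.258 → 0.258

0.258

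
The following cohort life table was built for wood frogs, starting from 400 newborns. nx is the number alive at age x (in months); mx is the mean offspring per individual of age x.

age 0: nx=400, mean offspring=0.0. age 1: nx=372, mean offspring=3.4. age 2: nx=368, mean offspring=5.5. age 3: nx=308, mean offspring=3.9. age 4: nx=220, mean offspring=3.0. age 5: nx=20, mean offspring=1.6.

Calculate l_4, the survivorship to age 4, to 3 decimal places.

l_4 = n_4/n_0 = 220/400 = 0.55 → 0.550

0.550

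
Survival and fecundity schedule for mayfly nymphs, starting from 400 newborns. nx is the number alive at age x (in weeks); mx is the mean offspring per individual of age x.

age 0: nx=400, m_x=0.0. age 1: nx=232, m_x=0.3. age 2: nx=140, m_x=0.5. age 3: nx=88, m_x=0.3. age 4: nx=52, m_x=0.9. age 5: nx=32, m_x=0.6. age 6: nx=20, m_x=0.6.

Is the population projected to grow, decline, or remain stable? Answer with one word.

declining

lx = nx/n0 = nx/400: 1, 0.58, 0.35, 0.22, 0.13, 0.08, 0.05
R0 = Σ lx·mx = 0 + 0.174 + 0.175 + 0.066 + 0.117 + 0.048 + 0.03 = 0.61
R0 < 1, so the population is declining.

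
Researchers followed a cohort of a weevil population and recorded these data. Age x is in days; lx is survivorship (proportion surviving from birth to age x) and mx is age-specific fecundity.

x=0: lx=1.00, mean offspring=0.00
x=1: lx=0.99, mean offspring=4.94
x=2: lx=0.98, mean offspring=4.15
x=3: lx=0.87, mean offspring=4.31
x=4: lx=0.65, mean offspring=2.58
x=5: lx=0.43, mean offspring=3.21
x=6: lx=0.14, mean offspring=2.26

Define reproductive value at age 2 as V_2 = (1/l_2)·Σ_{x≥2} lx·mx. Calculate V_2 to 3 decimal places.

lx·mx for x ≥ 2: 4.067, 3.7497, 1.677, 1.3803, 0.3164 → sum = 11.1904
V_2 = 11.1904 / l_2 = 11.1904 / 0.98 = 11.418776… → 11.419

11.419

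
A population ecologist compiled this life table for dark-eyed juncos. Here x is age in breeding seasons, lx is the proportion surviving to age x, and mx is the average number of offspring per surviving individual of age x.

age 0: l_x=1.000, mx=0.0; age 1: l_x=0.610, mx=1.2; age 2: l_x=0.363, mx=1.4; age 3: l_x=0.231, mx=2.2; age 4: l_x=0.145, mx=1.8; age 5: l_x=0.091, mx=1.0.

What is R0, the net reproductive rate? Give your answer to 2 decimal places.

2.10

lx·mx by age: 0, 0.732, 0.5082, 0.5082, 0.261, 0.091
R0 = Σ lx·mx = 2.1004 → 2.10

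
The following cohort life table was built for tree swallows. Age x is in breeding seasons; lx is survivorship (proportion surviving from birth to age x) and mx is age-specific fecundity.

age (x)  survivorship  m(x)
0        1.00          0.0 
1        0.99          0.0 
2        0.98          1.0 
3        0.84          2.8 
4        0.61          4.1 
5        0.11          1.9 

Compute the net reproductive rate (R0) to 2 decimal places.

lx·mx by age: 0, 0, 0.98, 2.352, 2.501, 0.209
R0 = Σ lx·mx = 6.042 → 6.04

6.04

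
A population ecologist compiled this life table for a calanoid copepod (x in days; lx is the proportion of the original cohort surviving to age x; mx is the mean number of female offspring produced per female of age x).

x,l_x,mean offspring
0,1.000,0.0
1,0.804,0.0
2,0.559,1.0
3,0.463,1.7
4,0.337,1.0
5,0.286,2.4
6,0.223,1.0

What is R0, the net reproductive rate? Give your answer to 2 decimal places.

2.59

lx·mx by age: 0, 0, 0.559, 0.7871, 0.337, 0.6864, 0.223
R0 = Σ lx·mx = 2.5925 → 2.59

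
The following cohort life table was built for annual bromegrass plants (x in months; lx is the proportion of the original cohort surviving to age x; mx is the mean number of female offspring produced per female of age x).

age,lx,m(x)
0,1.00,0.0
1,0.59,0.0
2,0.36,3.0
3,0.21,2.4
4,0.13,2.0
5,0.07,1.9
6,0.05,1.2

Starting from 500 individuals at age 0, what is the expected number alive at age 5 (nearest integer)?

35

Expected survivors = N0 · l_5 = 500 × 0.07 = 35 → 35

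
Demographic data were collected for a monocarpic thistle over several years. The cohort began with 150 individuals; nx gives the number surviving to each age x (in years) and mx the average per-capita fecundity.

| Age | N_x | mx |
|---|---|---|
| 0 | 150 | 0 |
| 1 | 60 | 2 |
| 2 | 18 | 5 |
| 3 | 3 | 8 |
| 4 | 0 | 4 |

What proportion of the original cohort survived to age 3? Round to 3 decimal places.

l_3 = n_3/n_0 = 3/150 = 0.02 → 0.020

0.020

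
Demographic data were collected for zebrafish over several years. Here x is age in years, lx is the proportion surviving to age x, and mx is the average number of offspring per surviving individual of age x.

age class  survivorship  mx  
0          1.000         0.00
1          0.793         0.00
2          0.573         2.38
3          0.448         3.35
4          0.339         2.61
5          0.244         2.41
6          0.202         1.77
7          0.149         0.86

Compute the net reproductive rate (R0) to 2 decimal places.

lx·mx by age: 0, 0, 1.36374, 1.5008, 0.88479, 0.58804, 0.35754, 0.12814
R0 = Σ lx·mx = 4.82305 → 4.82

4.82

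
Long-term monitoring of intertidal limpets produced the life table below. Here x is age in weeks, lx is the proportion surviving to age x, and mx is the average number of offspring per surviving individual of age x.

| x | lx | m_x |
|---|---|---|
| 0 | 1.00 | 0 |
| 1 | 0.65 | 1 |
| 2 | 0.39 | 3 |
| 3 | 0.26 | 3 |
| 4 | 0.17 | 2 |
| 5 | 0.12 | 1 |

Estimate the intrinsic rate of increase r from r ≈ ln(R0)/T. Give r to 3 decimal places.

R0 = Σ lx·mx = 0 + 0.65 + 1.17 + 0.78 + 0.34 + 0.12 = 3.06
Σ x·lx·mx = 7.29; T = 7.29/3.06 = 2.38235…
r ≈ ln(R0)/T = ln(3.06)/2.38235… = 0.46946… → 0.469

0.469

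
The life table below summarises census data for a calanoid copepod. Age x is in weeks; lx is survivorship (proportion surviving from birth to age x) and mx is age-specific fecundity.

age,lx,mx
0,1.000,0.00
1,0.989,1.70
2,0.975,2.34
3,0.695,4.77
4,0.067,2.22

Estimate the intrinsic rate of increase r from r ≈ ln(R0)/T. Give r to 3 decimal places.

0.887

R0 = Σ lx·mx = 0 + 1.6813 + 2.2815 + 3.31515 + 0.14874 = 7.42669
Σ x·lx·mx = 16.78471; T = 16.78471/7.42669 = 2.26005…
r ≈ ln(R0)/T = ln(7.42669)/2.26005… = 0.88718… → 0.887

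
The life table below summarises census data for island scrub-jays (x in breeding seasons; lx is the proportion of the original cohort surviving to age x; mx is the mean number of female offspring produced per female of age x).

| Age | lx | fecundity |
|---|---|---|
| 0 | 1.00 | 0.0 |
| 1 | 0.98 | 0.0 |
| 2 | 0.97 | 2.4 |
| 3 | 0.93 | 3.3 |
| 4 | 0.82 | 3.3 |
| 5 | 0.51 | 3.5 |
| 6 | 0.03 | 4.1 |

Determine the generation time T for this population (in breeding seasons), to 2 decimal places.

3.43

lx·mx: 0, 0, 2.328, 3.069, 2.706, 1.785, 0.123 → R0 = 10.011
x·lx·mx: 0, 0, 4.656, 9.207, 10.824, 8.925, 0.738 → Σ = 34.35
T = 34.35 / 10.011 = 3.431226… → 3.43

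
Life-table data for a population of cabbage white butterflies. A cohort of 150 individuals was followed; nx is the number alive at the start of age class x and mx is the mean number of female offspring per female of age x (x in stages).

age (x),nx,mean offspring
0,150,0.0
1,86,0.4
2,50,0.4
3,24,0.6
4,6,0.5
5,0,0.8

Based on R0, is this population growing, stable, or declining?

lx = nx/n0 = nx/150: 1, 0.57333…, 0.33333…, 0.16, 0.04, 0
R0 = Σ lx·mx = 0 + 0.229333… + 0.133333… + 0.096 + 0.02 + 0 = 0.478667…
R0 < 1, so the population is declining.

declining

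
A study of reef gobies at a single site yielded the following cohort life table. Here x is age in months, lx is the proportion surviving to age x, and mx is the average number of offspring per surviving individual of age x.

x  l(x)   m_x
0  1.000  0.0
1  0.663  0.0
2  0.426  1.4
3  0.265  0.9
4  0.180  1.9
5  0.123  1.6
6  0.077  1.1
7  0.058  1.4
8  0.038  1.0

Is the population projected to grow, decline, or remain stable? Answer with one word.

R0 = Σ lx·mx = 0 + 0 + 0.5964 + 0.2385 + 0.342 + 0.1968 + 0.0847 + 0.0812 + 0.038 = 1.5776
R0 > 1, so the population is growing.

growing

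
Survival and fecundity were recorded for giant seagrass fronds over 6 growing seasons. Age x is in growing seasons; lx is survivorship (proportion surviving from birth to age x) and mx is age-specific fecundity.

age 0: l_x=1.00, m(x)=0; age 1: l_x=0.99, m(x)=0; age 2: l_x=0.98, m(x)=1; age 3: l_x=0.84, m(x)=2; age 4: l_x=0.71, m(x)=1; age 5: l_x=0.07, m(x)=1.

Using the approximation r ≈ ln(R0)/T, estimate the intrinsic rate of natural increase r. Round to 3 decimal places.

R0 = Σ lx·mx = 0 + 0 + 0.98 + 1.68 + 0.71 + 0.07 = 3.44
Σ x·lx·mx = 10.19; T = 10.19/3.44 = 2.96221…
r ≈ ln(R0)/T = ln(3.44)/2.96221… = 0.41708… → 0.417

0.417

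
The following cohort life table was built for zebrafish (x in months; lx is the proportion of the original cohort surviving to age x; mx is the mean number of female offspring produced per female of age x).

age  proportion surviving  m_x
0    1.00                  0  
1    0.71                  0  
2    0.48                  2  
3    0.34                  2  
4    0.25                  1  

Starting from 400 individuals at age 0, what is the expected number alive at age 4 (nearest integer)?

100

Expected survivors = N0 · l_4 = 400 × 0.25 = 100 → 100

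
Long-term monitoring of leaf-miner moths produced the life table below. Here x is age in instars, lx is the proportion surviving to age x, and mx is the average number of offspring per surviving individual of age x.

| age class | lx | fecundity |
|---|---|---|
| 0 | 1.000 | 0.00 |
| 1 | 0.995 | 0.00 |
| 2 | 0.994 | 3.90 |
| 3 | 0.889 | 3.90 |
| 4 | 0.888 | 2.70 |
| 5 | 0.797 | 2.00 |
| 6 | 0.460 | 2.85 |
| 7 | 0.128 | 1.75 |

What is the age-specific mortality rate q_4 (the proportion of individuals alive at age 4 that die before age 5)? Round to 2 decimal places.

q_4 = (l_4 − l_5) / l_4 = (0.888 − 0.797) / 0.888
     = 0.091 / 0.888 = 0.102477… → 0.10

0.10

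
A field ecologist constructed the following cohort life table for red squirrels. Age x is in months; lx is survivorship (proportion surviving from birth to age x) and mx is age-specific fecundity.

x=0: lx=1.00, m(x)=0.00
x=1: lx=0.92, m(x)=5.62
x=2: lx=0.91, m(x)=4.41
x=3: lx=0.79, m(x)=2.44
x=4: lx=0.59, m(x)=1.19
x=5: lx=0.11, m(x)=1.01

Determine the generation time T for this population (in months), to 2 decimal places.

1.87

lx·mx: 0, 5.1704, 4.0131, 1.9276, 0.7021, 0.1111 → R0 = 11.9243
x·lx·mx: 0, 5.1704, 8.0262, 5.7828, 2.8084, 0.5555 → Σ = 22.3433
T = 22.3433 / 11.9243 = 1.873762… → 1.87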